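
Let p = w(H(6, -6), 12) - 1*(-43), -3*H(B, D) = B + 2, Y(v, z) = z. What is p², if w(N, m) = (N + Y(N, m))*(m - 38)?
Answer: 358801/9 ≈ 39867.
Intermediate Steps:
H(B, D) = -⅔ - B/3 (H(B, D) = -(B + 2)/3 = -(2 + B)/3 = -⅔ - B/3)
w(N, m) = (-38 + m)*(N + m) (w(N, m) = (N + m)*(m - 38) = (N + m)*(-38 + m) = (-38 + m)*(N + m))
p = -599/3 (p = (12² - 38*(-⅔ - ⅓*6) - 38*12 + (-⅔ - ⅓*6)*12) - 1*(-43) = (144 - 38*(-⅔ - 2) - 456 + (-⅔ - 2)*12) + 43 = (144 - 38*(-8/3) - 456 - 8/3*12) + 43 = (144 + 304/3 - 456 - 32) + 43 = -728/3 + 43 = -599/3 ≈ -199.67)
p² = (-599/3)² = 358801/9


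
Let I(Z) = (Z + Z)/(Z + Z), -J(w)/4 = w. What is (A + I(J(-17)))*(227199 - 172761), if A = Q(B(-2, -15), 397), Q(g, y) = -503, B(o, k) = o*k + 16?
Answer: -27327876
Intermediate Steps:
B(o, k) = 16 + k*o (B(o, k) = k*o + 16 = 16 + k*o)
J(w) = -4*w
I(Z) = 1 (I(Z) = (2*Z)/((2*Z)) = (2*Z)*(1/(2*Z)) = 1)
A = -503
(A + I(J(-17)))*(227199 - 172761) = (-503 + 1)*(227199 - 172761) = -502*54438 = -27327876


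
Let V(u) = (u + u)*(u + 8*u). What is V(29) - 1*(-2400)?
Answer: 17538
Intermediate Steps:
V(u) = 18*u**2 (V(u) = (2*u)*(9*u) = 18*u**2)
V(29) - 1*(-2400) = 18*29**2 - 1*(-2400) = 18*841 + 2400 = 15138 + 2400 = 17538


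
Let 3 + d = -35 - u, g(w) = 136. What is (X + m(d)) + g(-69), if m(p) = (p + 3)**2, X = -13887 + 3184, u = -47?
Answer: -10423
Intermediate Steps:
d = 9 (d = -3 + (-35 - 1*(-47)) = -3 + (-35 + 47) = -3 + 12 = 9)
X = -10703
m(p) = (3 + p)**2
(X + m(d)) + g(-69) = (-10703 + (3 + 9)**2) + 136 = (-10703 + 12**2) + 136 = (-10703 + 144) + 136 = -10559 + 136 = -10423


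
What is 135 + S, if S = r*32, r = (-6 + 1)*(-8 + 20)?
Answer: -1785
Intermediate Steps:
r = -60 (r = -5*12 = -60)
S = -1920 (S = -60*32 = -1920)
135 + S = 135 - 1920 = -1785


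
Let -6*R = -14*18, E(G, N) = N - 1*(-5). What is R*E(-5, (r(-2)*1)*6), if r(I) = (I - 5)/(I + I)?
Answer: 651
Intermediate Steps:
r(I) = (-5 + I)/(2*I) (r(I) = (-5 + I)/((2*I)) = (-5 + I)*(1/(2*I)) = (-5 + I)/(2*I))
E(G, N) = 5 + N (E(G, N) = N + 5 = 5 + N)
R = 42 (R = -(-7)*18/3 = -⅙*(-252) = 42)
R*E(-5, (r(-2)*1)*6) = 42*(5 + (((½)*(-5 - 2)/(-2))*1)*6) = 42*(5 + (((½)*(-½)*(-7))*1)*6) = 42*(5 + ((7/4)*1)*6) = 42*(5 + (7/4)*6) = 42*(5 + 21/2) = 42*(31/2) = 651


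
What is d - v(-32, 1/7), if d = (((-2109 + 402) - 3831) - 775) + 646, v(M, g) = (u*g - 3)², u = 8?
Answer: -277852/49 ≈ -5670.4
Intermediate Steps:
v(M, g) = (-3 + 8*g)² (v(M, g) = (8*g - 3)² = (-3 + 8*g)²)
d = -5667 (d = ((-1707 - 3831) - 775) + 646 = (-5538 - 775) + 646 = -6313 + 646 = -5667)
d - v(-32, 1/7) = -5667 - (-3 + 8/7)² = -5667 - (-13/7)² = -5667 - 1*169/49 = -5667 - 169/49 = -277852/49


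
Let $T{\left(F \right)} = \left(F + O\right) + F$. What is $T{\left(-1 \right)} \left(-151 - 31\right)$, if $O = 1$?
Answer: $182$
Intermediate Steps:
$T{\left(F \right)} = 1 + 2 F$ ($T{\left(F \right)} = \left(F + 1\right) + F = \left(1 + F\right) + F = 1 + 2 F$)
$T{\left(-1 \right)} \left(-151 - 31\right) = \left(1 + 2 \left(-1\right)\right) \left(-151 - 31\right) = \left(1 - 2\right) \left(-182\right) = \left(-1\right) \left(-182\right) = 182$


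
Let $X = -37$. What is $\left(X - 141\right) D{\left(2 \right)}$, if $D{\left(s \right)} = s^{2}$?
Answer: $-712$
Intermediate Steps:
$\left(X - 141\right) D{\left(2 \right)} = \left(-37 - 141\right) 2^{2} = \left(-178\right) 4 = -712$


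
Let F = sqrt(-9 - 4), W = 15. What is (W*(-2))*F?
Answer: -30*I*sqrt(13) ≈ -108.17*I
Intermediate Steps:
F = I*sqrt(13) (F = sqrt(-13) = I*sqrt(13) ≈ 3.6056*I)
(W*(-2))*F = (15*(-2))*(I*sqrt(13)) = -30*I*sqrt(13)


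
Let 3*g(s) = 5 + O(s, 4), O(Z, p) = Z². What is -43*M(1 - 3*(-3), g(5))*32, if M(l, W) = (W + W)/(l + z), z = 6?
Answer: -1720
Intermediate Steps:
g(s) = 5/3 + s²/3 (g(s) = (5 + s²)/3 = 5/3 + s²/3)
M(l, W) = 2*W/(6 + l) (M(l, W) = (W + W)/(l + 6) = (2*W)/(6 + l) = 2*W/(6 + l))
-43*M(1 - 3*(-3), g(5))*32 = -86*(5/3 + (⅓)*5²)/(6 + (1 - 3*(-3)))*32 = -86*(5/3 + (⅓)*25)/(6 + (1 + 9))*32 = -86*(5/3 + 25/3)/(6 + 10)*32 = -86*10/16*32 = -43*5/4*32 = -215/4*32 = -1720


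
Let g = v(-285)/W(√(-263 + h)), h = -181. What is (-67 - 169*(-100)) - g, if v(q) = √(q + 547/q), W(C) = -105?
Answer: 16833 + 2*I*√5826255/29925 ≈ 16833.0 + 0.16132*I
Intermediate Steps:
g = -2*I*√5826255/29925 (g = √(-285 + 547/(-285))/(-105) = √(-285 + 547*(-1/285))*(-1/105) = √(-285 - 547/285)*(-1/105) = √(-81772/285)*(-1/105) = (2*I*√5826255/285)*(-1/105) = -2*I*√5826255/29925 ≈ -0.16132*I)
(-67 - 169*(-100)) - g = (-67 - 169*(-100)) - (-2)*I*√5826255/29925 = (-67 + 16900) + 2*I*√5826255/29925 = 16833 + 2*I*√5826255/29925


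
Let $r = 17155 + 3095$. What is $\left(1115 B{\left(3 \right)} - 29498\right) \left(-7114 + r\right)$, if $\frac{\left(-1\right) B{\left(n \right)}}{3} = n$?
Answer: $-519305488$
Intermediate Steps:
$B{\left(n \right)} = - 3 n$
$r = 20250$
$\left(1115 B{\left(3 \right)} - 29498\right) \left(-7114 + r\right) = \left(1115 \left(\left(-3\right) 3\right) - 29498\right) \left(-7114 + 20250\right) = \left(1115 \left(-9\right) - 29498\right) 13136 = \left(-10035 - 29498\right) 13136 = \left(-39533\right) 13136 = -519305488$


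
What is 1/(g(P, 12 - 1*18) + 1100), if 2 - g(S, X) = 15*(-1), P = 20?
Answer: 1/1117 ≈ 0.00089526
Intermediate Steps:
g(S, X) = 17 (g(S, X) = 2 - 15*(-1) = 2 - 1*(-15) = 2 + 15 = 17)
1/(g(P, 12 - 1*18) + 1100) = 1/(17 + 1100) = 1/1117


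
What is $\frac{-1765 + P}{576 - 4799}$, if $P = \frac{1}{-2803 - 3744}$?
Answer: $\frac{11555456}{27647981} \approx 0.41795$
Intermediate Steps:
$P = - \frac{1}{6547}$ ($P = \frac{1}{-6547} = - \frac{1}{6547} \approx -0.00015274$)
$\frac{-1765 + P}{576 - 4799} = \frac{-1765 - \frac{1}{6547}}{576 - 4799} = - \frac{11555456}{6547 \left(-4223\right)} = \left(- \frac{11555456}{6547}\right) \left(- \frac{1}{4223}\right) = \frac{11555456}{27647981}$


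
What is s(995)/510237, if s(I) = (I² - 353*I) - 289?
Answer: 638501/510237 ≈ 1.2514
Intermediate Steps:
s(I) = -289 + I² - 353*I
s(995)/510237 = (-289 + 995² - 353*995)/510237 = (-289 + 990025 - 351235)*(1/510237) = 638501*(1/510237) = 638501/510237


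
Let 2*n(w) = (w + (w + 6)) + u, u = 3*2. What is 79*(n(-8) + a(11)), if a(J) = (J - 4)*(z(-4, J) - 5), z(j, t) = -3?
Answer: -4582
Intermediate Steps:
u = 6
a(J) = 32 - 8*J (a(J) = (J - 4)*(-3 - 5) = (-4 + J)*(-8) = 32 - 8*J)
n(w) = 6 + w (n(w) = ((w + (w + 6)) + 6)/2 = ((w + (6 + w)) + 6)/2 = ((6 + 2*w) + 6)/2 = (12 + 2*w)/2 = 6 + w)
79*(n(-8) + a(11)) = 79*((6 - 8) + (32 - 8*11)) = 79*(-2 + (32 - 88)) = 79*(-2 - 56) = 79*(-58) = -4582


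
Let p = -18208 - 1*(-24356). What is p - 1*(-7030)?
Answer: 13178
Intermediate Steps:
p = 6148 (p = -18208 + 24356 = 6148)
p - 1*(-7030) = 6148 - 1*(-7030) = 6148 + 7030 = 13178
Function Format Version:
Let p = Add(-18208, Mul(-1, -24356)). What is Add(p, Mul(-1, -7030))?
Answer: 13178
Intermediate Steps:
p = 6148 (p = Add(-18208, 24356) = 6148)
Add(p, Mul(-1, -7030)) = Add(6148, Mul(-1, -7030)) = Add(6148, 7030) = 13178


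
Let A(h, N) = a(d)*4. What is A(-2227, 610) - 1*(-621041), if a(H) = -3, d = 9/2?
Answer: 621029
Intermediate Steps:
d = 9/2 (d = 9*(½) = 9/2 ≈ 4.5000)
A(h, N) = -12 (A(h, N) = -3*4 = -12)
A(-2227, 610) - 1*(-621041) = -12 - 1*(-621041) = -12 + 621041 = 621029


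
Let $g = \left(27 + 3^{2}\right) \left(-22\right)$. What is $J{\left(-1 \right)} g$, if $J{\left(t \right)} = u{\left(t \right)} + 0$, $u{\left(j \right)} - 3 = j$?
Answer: $-1584$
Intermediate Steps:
$u{\left(j \right)} = 3 + j$
$J{\left(t \right)} = 3 + t$ ($J{\left(t \right)} = \left(3 + t\right) + 0 = 3 + t$)
$g = -792$ ($g = \left(27 + 9\right) \left(-22\right) = 36 \left(-22\right) = -792$)
$J{\left(-1 \right)} g = \left(3 - 1\right) \left(-792\right) = 2 \left(-792\right) = -1584$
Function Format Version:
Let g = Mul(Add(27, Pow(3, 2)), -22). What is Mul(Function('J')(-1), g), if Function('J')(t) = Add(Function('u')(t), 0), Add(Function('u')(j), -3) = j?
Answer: -1584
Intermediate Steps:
Function('u')(j) = Add(3, j)
Function('J')(t) = Add(3, t) (Function('J')(t) = Add(Add(3, t), 0) = Add(3, t))
g = -792 (g = Mul(Add(27, 9), -22) = Mul(36, -22) = -792)
Mul(Function('J')(-1), g) = Mul(Add(3, -1), -792) = Mul(2, -792) = -1584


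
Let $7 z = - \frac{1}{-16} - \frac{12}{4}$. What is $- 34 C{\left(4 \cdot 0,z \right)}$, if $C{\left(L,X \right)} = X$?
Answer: $\frac{799}{56} \approx 14.268$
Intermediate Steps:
$z = - \frac{47}{112}$ ($z = \frac{- \frac{1}{-16} - \frac{12}{4}}{7} = \frac{\left(-1\right) \left(- \frac{1}{16}\right) - 3}{7} = \frac{\frac{1}{16} - 3}{7} = \frac{1}{7} \left(- \frac{47}{16}\right) = - \frac{47}{112} \approx -0.41964$)
$- 34 C{\left(4 \cdot 0,z \right)} = \left(-34\right) \left(- \frac{47}{112}\right) = \frac{799}{56}$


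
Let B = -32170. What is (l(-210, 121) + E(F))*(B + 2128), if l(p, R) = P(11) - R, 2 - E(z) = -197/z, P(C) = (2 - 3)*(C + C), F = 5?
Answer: 15261336/5 ≈ 3.0523e+6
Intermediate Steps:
P(C) = -2*C
E(z) = 2 + 197/z (E(z) = 2 - (-197)/z = 2 + 197/z)
l(p, R) = -22 - R (l(p, R) = -2*11 - R = -22 - R)
(l(-210, 121) + E(F))*(B + 2128) = ((-22 - 1*121) + (2 + 197/5))*(-32170 + 2128) = ((-22 - 121) + (2 + 197*(1/5)))*(-30042) = (-143 + (2 + 197/5))*(-30042) = (-143 + 207/5)*(-30042) = -508/5*(-30042) = 15261336/5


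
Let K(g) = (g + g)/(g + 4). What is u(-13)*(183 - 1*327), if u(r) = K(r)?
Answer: -416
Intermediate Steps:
K(g) = 2*g/(4 + g) (K(g) = (2*g)/(4 + g) = 2*g/(4 + g))
u(r) = 2*r/(4 + r)
u(-13)*(183 - 1*327) = (2*(-13)/(4 - 13))*(183 - 1*327) = (2*(-13)/(-9))*(183 - 327) = (2*(-13)*(-1/9))*(-144) = (26/9)*(-144) = -416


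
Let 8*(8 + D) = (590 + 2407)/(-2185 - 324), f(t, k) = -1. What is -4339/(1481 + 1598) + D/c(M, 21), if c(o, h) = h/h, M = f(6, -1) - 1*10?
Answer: -590733675/61801688 ≈ -9.5585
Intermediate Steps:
M = -11 (M = -1 - 1*10 = -1 - 10 = -11)
D = -163573/20072 (D = -8 + ((590 + 2407)/(-2185 - 324))/8 = -8 + (2997/(-2509))/8 = -8 + (2997*(-1/2509))/8 = -8 + (⅛)*(-2997/2509) = -8 - 2997/20072 = -163573/20072 ≈ -8.1493)
c(o, h) = 1
-4339/(1481 + 1598) + D/c(M, 21) = -4339/(1481 + 1598) - 163573/20072/1 = -4339/3079 - 163573/20072*1 = -4339*1/3079 - 163573/20072 = -4339/3079 - 163573/20072 = -590733675/61801688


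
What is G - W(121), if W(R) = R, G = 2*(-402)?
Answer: -925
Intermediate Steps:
G = -804
G - W(121) = -804 - 1*121 = -804 - 121 = -925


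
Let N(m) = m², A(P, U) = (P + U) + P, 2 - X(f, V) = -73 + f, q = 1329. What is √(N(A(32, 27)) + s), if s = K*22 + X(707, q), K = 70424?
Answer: √1556977 ≈ 1247.8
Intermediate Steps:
X(f, V) = 75 - f (X(f, V) = 2 - (-73 + f) = 2 + (73 - f) = 75 - f)
A(P, U) = U + 2*P
s = 1548696 (s = 70424*22 + (75 - 1*707) = 1549328 + (75 - 707) = 1549328 - 632 = 1548696)
√(N(A(32, 27)) + s) = √((27 + 2*32)² + 1548696) = √((27 + 64)² + 1548696) = √(91² + 1548696) = √(8281 + 1548696) = √1556977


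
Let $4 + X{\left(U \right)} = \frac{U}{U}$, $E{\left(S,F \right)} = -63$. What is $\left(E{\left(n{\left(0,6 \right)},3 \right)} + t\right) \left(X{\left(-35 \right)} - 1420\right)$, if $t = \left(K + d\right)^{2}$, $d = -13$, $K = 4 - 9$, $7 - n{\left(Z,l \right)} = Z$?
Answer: $-371403$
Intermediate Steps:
$n{\left(Z,l \right)} = 7 - Z$
$K = -5$ ($K = 4 - 9 = -5$)
$X{\left(U \right)} = -3$ ($X{\left(U \right)} = -4 + \frac{U}{U} = -4 + 1 = -3$)
$t = 324$ ($t = \left(-5 - 13\right)^{2} = \left(-18\right)^{2} = 324$)
$\left(E{\left(n{\left(0,6 \right)},3 \right)} + t\right) \left(X{\left(-35 \right)} - 1420\right) = \left(-63 + 324\right) \left(-3 - 1420\right) = 261 \left(-1423\right) = -371403$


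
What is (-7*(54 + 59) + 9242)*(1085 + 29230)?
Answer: 256192065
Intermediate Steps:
(-7*(54 + 59) + 9242)*(1085 + 29230) = (-7*113 + 9242)*30315 = (-791 + 9242)*30315 = 8451*30315 = 256192065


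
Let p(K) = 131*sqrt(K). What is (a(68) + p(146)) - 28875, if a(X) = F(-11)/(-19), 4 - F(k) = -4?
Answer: -548633/19 + 131*sqrt(146) ≈ -27293.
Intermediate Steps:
F(k) = 8 (F(k) = 4 - 1*(-4) = 4 + 4 = 8)
a(X) = -8/19 (a(X) = 8/(-19) = 8*(-1/19) = -8/19)
(a(68) + p(146)) - 28875 = (-8/19 + 131*sqrt(146)) - 28875 = -548633/19 + 131*sqrt(146)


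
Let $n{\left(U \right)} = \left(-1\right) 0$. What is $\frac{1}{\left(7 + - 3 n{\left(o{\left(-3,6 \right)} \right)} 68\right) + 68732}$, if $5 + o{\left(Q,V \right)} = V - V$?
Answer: $\frac{1}{68739} \approx 1.4548 \cdot 10^{-5}$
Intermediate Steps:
$o{\left(Q,V \right)} = -5$ ($o{\left(Q,V \right)} = -5 + \left(V - V\right) = -5 + 0 = -5$)
$n{\left(U \right)} = 0$
$\frac{1}{\left(7 + - 3 n{\left(o{\left(-3,6 \right)} \right)} 68\right) + 68732} = \frac{1}{\left(7 + \left(-3\right) 0 \cdot 68\right) + 68732} = \frac{1}{\left(7 + 0 \cdot 68\right) + 68732} = \frac{1}{\left(7 + 0\right) + 68732} = \frac{1}{7 + 68732} = \frac{1}{68739}$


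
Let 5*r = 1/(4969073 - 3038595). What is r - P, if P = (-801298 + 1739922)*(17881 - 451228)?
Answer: 3926108614443121921/9652390 ≈ 4.0675e+11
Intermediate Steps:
r = 1/9652390 (r = 1/(5*(4969073 - 3038595)) = (⅕)/1930478 = (⅕)*(1/1930478) = 1/9652390 ≈ 1.0360e-7)
P = -406749894528 (P = 938624*(-433347) = -406749894528)
r - P = 1/9652390 - 1*(-406749894528) = 1/9652390 + 406749894528 = 3926108614443121921/9652390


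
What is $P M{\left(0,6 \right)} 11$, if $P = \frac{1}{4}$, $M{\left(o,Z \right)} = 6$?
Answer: $\frac{33}{2} \approx 16.5$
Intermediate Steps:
$P = \frac{1}{4} \approx 0.25$
$P M{\left(0,6 \right)} 11 = \frac{6 \cdot 11}{4} = \frac{1}{4} \cdot 66 = \frac{33}{2}$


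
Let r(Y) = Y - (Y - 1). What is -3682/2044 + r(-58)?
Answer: -117/146 ≈ -0.80137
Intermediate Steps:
r(Y) = 1 (r(Y) = Y - (-1 + Y) = Y + (1 - Y) = 1)
-3682/2044 + r(-58) = -3682/2044 + 1 = -3682*1/2044 + 1 = -263/146 + 1 = -117/146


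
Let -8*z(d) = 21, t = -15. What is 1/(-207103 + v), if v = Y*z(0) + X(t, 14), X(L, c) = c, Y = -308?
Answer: -2/412561 ≈ -4.8478e-6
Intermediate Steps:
z(d) = -21/8 (z(d) = -1/8*21 = -21/8)
v = 1645/2 (v = -308*(-21/8) + 14 = 1617/2 + 14 = 1645/2 ≈ 822.50)
1/(-207103 + v) = 1/(-207103 + 1645/2) = 1/(-412561/2) = -2/412561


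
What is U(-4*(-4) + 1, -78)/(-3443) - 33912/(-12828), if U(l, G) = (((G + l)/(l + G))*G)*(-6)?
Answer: 9229626/3680567 ≈ 2.5077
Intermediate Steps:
U(l, G) = -6*G (U(l, G) = (((G + l)/(G + l))*G)*(-6) = (1*G)*(-6) = G*(-6) = -6*G)
U(-4*(-4) + 1, -78)/(-3443) - 33912/(-12828) = -6*(-78)/(-3443) - 33912/(-12828) = 468*(-1/3443) - 33912*(-1/12828) = -468/3443 + 2826/1069 = 9229626/3680567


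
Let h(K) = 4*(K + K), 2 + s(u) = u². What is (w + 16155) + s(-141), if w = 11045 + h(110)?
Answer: 47959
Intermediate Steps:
s(u) = -2 + u²
h(K) = 8*K (h(K) = 4*(2*K) = 8*K)
w = 11925 (w = 11045 + 8*110 = 11045 + 880 = 11925)
(w + 16155) + s(-141) = (11925 + 16155) + (-2 + (-141)²) = 28080 + (-2 + 19881) = 28080 + 19879 = 47959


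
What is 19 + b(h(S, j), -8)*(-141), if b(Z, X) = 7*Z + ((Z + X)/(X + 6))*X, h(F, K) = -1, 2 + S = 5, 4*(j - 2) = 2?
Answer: 6082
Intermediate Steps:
j = 5/2 (j = 2 + (1/4)*2 = 2 + 1/2 = 5/2 ≈ 2.5000)
S = 3 (S = -2 + 5 = 3)
b(Z, X) = 7*Z + X*(X + Z)/(6 + X) (b(Z, X) = 7*Z + ((X + Z)/(6 + X))*X = 7*Z + X*(X + Z)/(6 + X))
19 + b(h(S, j), -8)*(-141) = 19 + (((-8)**2 + 42*(-1) + 8*(-8)*(-1))/(6 - 8))*(-141) = 19 + ((64 - 42 + 64)/(-2))*(-141) = 19 - 1/2*86*(-141) = 19 - 43*(-141) = 19 + 6063 = 6082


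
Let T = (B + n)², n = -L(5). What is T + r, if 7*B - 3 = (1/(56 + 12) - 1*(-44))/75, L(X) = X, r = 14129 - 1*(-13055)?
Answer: 34671402442849/1274490000 ≈ 27204.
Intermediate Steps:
r = 27184 (r = 14129 + 13055 = 27184)
n = -5 (n = -1*5 = -5)
B = 18293/35700 (B = 3/7 + ((1/(56 + 12) - 1*(-44))/75)/7 = 3/7 + ((1/68 + 44)*(1/75))/7 = 3/7 + ((2993/68)*(1/75))/7 = 3/7 + (⅐)*(2993/5100) = 3/7 + 2993/35700 = 18293/35700 ≈ 0.51241)
T = 25666282849/1274490000 (T = (18293/35700 - 5)² = (-160207/35700)² = 25666282849/1274490000 ≈ 20.138)
T + r = 25666282849/1274490000 + 27184 = 34671402442849/1274490000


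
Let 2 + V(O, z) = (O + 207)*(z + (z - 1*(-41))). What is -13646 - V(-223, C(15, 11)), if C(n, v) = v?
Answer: -12636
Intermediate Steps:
V(O, z) = -2 + (41 + 2*z)*(207 + O) (V(O, z) = -2 + (O + 207)*(z + (z - 1*(-41))) = -2 + (207 + O)*(z + (z + 41)) = -2 + (207 + O)*(z + (41 + z)) = -2 + (207 + O)*(41 + 2*z) = -2 + (41 + 2*z)*(207 + O))
-13646 - V(-223, C(15, 11)) = -13646 - (8485 + 41*(-223) + 414*11 + 2*(-223)*11) = -13646 - (8485 - 9143 + 4554 - 4906) = -13646 - 1*(-1010) = -13646 + 1010 = -12636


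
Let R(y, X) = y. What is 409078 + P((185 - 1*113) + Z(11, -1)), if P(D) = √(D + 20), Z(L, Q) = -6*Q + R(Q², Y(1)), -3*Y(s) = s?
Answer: 409078 + 3*√11 ≈ 4.0909e+5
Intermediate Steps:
Y(s) = -s/3
Z(L, Q) = Q² - 6*Q (Z(L, Q) = -6*Q + Q² = Q² - 6*Q)
P(D) = √(20 + D)
409078 + P((185 - 1*113) + Z(11, -1)) = 409078 + √(20 + ((185 - 1*113) - (-6 - 1))) = 409078 + √(20 + ((185 - 113) - 1*(-7))) = 409078 + √(20 + (72 + 7)) = 409078 + √(20 + 79) = 409078 + √99 = 409078 + 3*√11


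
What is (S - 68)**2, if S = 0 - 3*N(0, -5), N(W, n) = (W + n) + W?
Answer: 2809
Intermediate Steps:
N(W, n) = n + 2*W
S = 15 (S = 0 - 3*(-5 + 2*0) = 0 - 3*(-5 + 0) = 0 - 3*(-5) = 0 + 15 = 15)
(S - 68)**2 = (15 - 68)**2 = (-53)**2 = 2809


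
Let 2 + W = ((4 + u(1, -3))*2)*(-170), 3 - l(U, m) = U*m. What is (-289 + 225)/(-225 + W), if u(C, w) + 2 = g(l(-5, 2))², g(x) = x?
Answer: 64/58367 ≈ 0.0010965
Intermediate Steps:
l(U, m) = 3 - U*m
u(C, w) = 167 (u(C, w) = -2 + (3 - 1*(-5)*2)² = -2 + (3 + 10)² = -2 + 13² = -2 + 169 = 167)
W = -58142 (W = -2 + ((4 + 167)*2)*(-170) = -2 + (171*2)*(-170) = -2 + 342*(-170) = -2 - 58140 = -58142)
(-289 + 225)/(-225 + W) = (-289 + 225)/(-225 - 58142) = -64/(-58367) = -64*(-1/58367) = 64/58367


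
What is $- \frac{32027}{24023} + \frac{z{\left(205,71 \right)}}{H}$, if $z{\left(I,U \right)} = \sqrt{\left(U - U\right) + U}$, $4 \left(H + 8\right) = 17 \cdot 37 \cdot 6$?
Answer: $- \frac{32027}{24023} + \frac{2 \sqrt{71}}{1871} \approx -1.3242$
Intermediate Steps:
$H = \frac{1871}{2}$ ($H = -8 + \frac{17 \cdot 37 \cdot 6}{4} = -8 + \frac{629 \cdot 6}{4} = -8 + \frac{1}{4} \cdot 3774 = -8 + \frac{1887}{2} = \frac{1871}{2} \approx 935.5$)
$z{\left(I,U \right)} = \sqrt{U}$ ($z{\left(I,U \right)} = \sqrt{0 + U} = \sqrt{U}$)
$- \frac{32027}{24023} + \frac{z{\left(205,71 \right)}}{H} = - \frac{32027}{24023} + \frac{\sqrt{71}}{\frac{1871}{2}} = \left(-32027\right) \frac{1}{24023} + \sqrt{71} \cdot \frac{2}{1871} = - \frac{32027}{24023} + \frac{2 \sqrt{71}}{1871}$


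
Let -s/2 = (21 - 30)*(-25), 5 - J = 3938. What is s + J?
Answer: -4383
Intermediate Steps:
J = -3933 (J = 5 - 1*3938 = 5 - 3938 = -3933)
s = -450 (s = -2*(21 - 30)*(-25) = -(-18)*(-25) = -2*225 = -450)
s + J = -450 - 3933 = -4383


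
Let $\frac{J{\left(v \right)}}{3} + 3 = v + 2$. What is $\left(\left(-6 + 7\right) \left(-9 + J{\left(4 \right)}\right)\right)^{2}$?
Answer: $0$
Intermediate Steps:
$J{\left(v \right)} = -3 + 3 v$ ($J{\left(v \right)} = -9 + 3 \left(v + 2\right) = -9 + 3 \left(2 + v\right) = -9 + \left(6 + 3 v\right) = -3 + 3 v$)
$\left(\left(-6 + 7\right) \left(-9 + J{\left(4 \right)}\right)\right)^{2} = \left(\left(-6 + 7\right) \left(-9 + \left(-3 + 3 \cdot 4\right)\right)\right)^{2} = \left(1 \left(-9 + \left(-3 + 12\right)\right)\right)^{2} = \left(1 \left(-9 + 9\right)\right)^{2} = \left(1 \cdot 0\right)^{2} = 0^{2} = 0$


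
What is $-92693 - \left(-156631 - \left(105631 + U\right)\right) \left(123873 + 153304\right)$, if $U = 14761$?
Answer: $76784311378$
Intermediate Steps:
$-92693 - \left(-156631 - \left(105631 + U\right)\right) \left(123873 + 153304\right) = -92693 - \left(-156631 - 120392\right) \left(123873 + 153304\right) = -92693 - \left(-156631 - 120392\right) 277177 = -92693 - \left(-277023\right) 277177 = -92693 - -76784404071 = -92693 + 76784404071 = 76784311378$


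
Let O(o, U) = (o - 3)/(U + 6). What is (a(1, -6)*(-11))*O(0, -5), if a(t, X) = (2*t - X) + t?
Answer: 297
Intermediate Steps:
O(o, U) = (-3 + o)/(6 + U)
a(t, X) = -X + 3*t (a(t, X) = (-X + 2*t) + t = -X + 3*t)
(a(1, -6)*(-11))*O(0, -5) = ((-1*(-6) + 3*1)*(-11))*((-3 + 0)/(6 - 5)) = ((6 + 3)*(-11))*(-3/1) = (9*(-11))*(1*(-3)) = -99*(-3) = 297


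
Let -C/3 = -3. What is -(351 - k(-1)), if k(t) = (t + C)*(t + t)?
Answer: -367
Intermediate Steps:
C = 9 (C = -3*(-3) = 9)
k(t) = 2*t*(9 + t) (k(t) = (t + 9)*(t + t) = (9 + t)*(2*t) = 2*t*(9 + t))
-(351 - k(-1)) = -(351 - 2*(-1)*(9 - 1)) = -(351 - 2*(-1)*8) = -(351 - 1*(-16)) = -(351 + 16) = -1*367 = -367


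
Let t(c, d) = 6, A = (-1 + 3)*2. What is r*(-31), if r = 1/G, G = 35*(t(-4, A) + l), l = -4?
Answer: -31/70 ≈ -0.44286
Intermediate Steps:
A = 4 (A = 2*2 = 4)
G = 70 (G = 35*(6 - 4) = 35*2 = 70)
r = 1/70 ≈ 0.014286
r*(-31) = (1/70)*(-31) = -31/70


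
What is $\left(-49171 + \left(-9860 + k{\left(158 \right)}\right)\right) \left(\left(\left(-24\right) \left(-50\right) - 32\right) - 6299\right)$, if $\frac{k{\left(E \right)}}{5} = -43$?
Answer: $303991226$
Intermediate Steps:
$k{\left(E \right)} = -215$ ($k{\left(E \right)} = 5 \left(-43\right) = -215$)
$\left(-49171 + \left(-9860 + k{\left(158 \right)}\right)\right) \left(\left(\left(-24\right) \left(-50\right) - 32\right) - 6299\right) = \left(-49171 - 10075\right) \left(\left(\left(-24\right) \left(-50\right) - 32\right) - 6299\right) = \left(-49171 - 10075\right) \left(\left(1200 - 32\right) - 6299\right) = - 59246 \left(1168 - 6299\right) = \left(-59246\right) \left(-5131\right) = 303991226$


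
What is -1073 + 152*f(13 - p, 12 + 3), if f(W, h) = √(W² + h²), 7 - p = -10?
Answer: -1073 + 152*√241 ≈ 1286.7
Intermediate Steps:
p = 17 (p = 7 - 1*(-10) = 7 + 10 = 17)
-1073 + 152*f(13 - p, 12 + 3) = -1073 + 152*√((13 - 1*17)² + (12 + 3)²) = -1073 + 152*√((13 - 17)² + 15²) = -1073 + 152*√((-4)² + 225) = -1073 + 152*√(16 + 225) = -1073 + 152*√241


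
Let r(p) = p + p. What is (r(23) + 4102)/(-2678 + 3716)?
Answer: 2074/519 ≈ 3.9961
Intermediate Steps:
r(p) = 2*p
(r(23) + 4102)/(-2678 + 3716) = (2*23 + 4102)/(-2678 + 3716) = (46 + 4102)/1038 = 4148*(1/1038) = 2074/519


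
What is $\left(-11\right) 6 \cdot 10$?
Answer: $-660$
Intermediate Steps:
$\left(-11\right) 6 \cdot 10 = \left(-66\right) 10 = -660$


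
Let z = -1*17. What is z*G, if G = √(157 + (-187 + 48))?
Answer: -51*√2 ≈ -72.125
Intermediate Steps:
G = 3*√2 (G = √(157 - 139) = √18 = 3*√2 ≈ 4.2426)
z = -17
z*G = -51*√2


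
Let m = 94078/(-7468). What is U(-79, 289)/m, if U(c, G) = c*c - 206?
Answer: -1325570/2767 ≈ -479.06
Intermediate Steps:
U(c, G) = -206 + c² (U(c, G) = c² - 206 = -206 + c²)
m = -47039/3734 (m = 94078*(-1/7468) = -47039/3734 ≈ -12.597)
U(-79, 289)/m = (-206 + (-79)²)/(-47039/3734) = (-206 + 6241)*(-3734/47039) = 6035*(-3734/47039) = -1325570/2767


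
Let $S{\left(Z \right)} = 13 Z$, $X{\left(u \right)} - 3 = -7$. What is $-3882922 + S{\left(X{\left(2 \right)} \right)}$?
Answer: $-3882974$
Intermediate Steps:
$X{\left(u \right)} = -4$ ($X{\left(u \right)} = 3 - 7 = -4$)
$-3882922 + S{\left(X{\left(2 \right)} \right)} = -3882922 + 13 \left(-4\right) = -3882922 - 52 = -3882974$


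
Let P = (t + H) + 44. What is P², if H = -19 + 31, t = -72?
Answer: 256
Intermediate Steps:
H = 12
P = -16 (P = (-72 + 12) + 44 = -60 + 44 = -16)
P² = (-16)² = 256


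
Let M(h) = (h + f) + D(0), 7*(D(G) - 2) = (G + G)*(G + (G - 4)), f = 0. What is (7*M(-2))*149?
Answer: 0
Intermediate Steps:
D(G) = 2 + 2*G*(-4 + 2*G)/7 (D(G) = 2 + ((G + G)*(G + (G - 4)))/7 = 2 + ((2*G)*(G + (-4 + G)))/7 = 2 + ((2*G)*(-4 + 2*G))/7 = 2 + (2*G*(-4 + 2*G))/7 = 2 + 2*G*(-4 + 2*G)/7)
M(h) = 2 + h (M(h) = (h + 0) + (2 - 8/7*0 + (4/7)*0²) = h + (2 + 0 + (4/7)*0) = h + (2 + 0 + 0) = h + 2 = 2 + h)
(7*M(-2))*149 = (7*(2 - 2))*149 = (7*0)*149 = 0*149 = 0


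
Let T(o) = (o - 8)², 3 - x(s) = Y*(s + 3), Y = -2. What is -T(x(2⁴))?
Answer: -1089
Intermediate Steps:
x(s) = 9 + 2*s (x(s) = 3 - (-2)*(s + 3) = 3 - (-2)*(3 + s) = 3 - (-6 - 2*s) = 3 + (6 + 2*s) = 9 + 2*s)
T(o) = (-8 + o)²
-T(x(2⁴)) = -(-8 + (9 + 2*2⁴))² = -(-8 + (9 + 2*16))² = -(-8 + (9 + 32))² = -(-8 + 41)² = -1*33² = -1*1089 = -1089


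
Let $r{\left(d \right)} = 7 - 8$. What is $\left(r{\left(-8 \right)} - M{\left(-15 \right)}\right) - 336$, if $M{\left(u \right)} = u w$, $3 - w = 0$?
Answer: $-292$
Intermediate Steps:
$w = 3$ ($w = 3 - 0 = 3 + 0 = 3$)
$M{\left(u \right)} = 3 u$ ($M{\left(u \right)} = u 3 = 3 u$)
$r{\left(d \right)} = -1$ ($r{\left(d \right)} = 7 - 8 = -1$)
$\left(r{\left(-8 \right)} - M{\left(-15 \right)}\right) - 336 = \left(-1 - 3 \left(-15\right)\right) - 336 = \left(-1 - -45\right) - 336 = \left(-1 + 45\right) - 336 = 44 - 336 = -292$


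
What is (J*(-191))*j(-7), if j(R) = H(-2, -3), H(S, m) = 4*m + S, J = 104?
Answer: 278096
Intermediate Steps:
H(S, m) = S + 4*m
j(R) = -14 (j(R) = -2 + 4*(-3) = -2 - 12 = -14)
(J*(-191))*j(-7) = (104*(-191))*(-14) = -19864*(-14) = 278096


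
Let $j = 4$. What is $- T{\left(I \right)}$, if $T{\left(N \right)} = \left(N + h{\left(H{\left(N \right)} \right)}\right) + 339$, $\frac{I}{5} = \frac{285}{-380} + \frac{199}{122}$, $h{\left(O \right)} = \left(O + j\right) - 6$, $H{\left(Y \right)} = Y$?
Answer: $- \frac{42189}{122} \approx -345.81$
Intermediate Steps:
$h{\left(O \right)} = -2 + O$ ($h{\left(O \right)} = \left(O + 4\right) - 6 = \left(4 + O\right) - 6 = -2 + O$)
$I = \frac{1075}{244}$ ($I = 5 \left(\frac{285}{-380} + \frac{199}{122}\right) = 5 \left(285 \left(- \frac{1}{380}\right) + 199 \cdot \frac{1}{122}\right) = 5 \left(- \frac{3}{4} + \frac{199}{122}\right) = 5 \cdot \frac{215}{244} = \frac{1075}{244} \approx 4.4057$)
$T{\left(N \right)} = 337 + 2 N$ ($T{\left(N \right)} = \left(N + \left(-2 + N\right)\right) + 339 = \left(-2 + 2 N\right) + 339 = 337 + 2 N$)
$- T{\left(I \right)} = - (337 + 2 \cdot \frac{1075}{244}) = - (337 + \frac{1075}{122}) = \left(-1\right) \frac{42189}{122} = - \frac{42189}{122}$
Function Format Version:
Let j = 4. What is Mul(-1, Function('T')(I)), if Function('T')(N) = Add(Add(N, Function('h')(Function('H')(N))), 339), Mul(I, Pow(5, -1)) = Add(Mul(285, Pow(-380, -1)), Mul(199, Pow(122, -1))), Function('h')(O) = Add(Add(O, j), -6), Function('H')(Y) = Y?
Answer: Rational(-42189, 122) ≈ -345.81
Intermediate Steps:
Function('h')(O) = Add(-2, O) (Function('h')(O) = Add(Add(O, 4), -6) = Add(Add(4, O), -6) = Add(-2, O))
I = Rational(1075, 244) (I = Mul(5, Add(Mul(285, Pow(-380, -1)), Mul(199, Pow(122, -1)))) = Mul(5, Add(Mul(285, Rational(-1, 380)), Mul(199, Rational(1, 122)))) = Mul(5, Add(Rational(-3, 4), Rational(199, 122))) = Mul(5, Rational(215, 244)) = Rational(1075, 244) ≈ 4.4057)
Function('T')(N) = Add(337, Mul(2, N)) (Function('T')(N) = Add(Add(N, Add(-2, N)), 339) = Add(Add(-2, Mul(2, N)), 339) = Add(337, Mul(2, N)))
Mul(-1, Function('T')(I)) = Mul(-1, Add(337, Mul(2, Rational(1075, 244)))) = Mul(-1, Add(337, Rational(1075, 122))) = Mul(-1, Rational(42189, 122)) = Rational(-42189, 122)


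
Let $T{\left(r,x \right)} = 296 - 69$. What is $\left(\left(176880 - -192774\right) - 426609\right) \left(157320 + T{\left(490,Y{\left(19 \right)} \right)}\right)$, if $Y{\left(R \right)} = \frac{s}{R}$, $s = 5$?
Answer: $-8973089385$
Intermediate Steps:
$Y{\left(R \right)} = \frac{5}{R}$
$T{\left(r,x \right)} = 227$ ($T{\left(r,x \right)} = 296 - 69 = 227$)
$\left(\left(176880 - -192774\right) - 426609\right) \left(157320 + T{\left(490,Y{\left(19 \right)} \right)}\right) = \left(\left(176880 - -192774\right) - 426609\right) \left(157320 + 227\right) = \left(\left(176880 + 192774\right) - 426609\right) 157547 = \left(369654 - 426609\right) 157547 = \left(-56955\right) 157547 = -8973089385$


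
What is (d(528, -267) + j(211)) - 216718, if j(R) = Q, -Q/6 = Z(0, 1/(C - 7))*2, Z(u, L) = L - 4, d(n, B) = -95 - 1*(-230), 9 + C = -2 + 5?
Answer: -2814943/13 ≈ -2.1653e+5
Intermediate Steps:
C = -6 (C = -9 + (-2 + 5) = -9 + 3 = -6)
d(n, B) = 135 (d(n, B) = -95 + 230 = 135)
Z(u, L) = -4 + L
Q = 636/13 (Q = -6*(-4 + 1/(-6 - 7))*2 = -6*(-4 + 1/(-13))*2 = -6*(-4 - 1/13)*2 = -(-318)*2/13 = -6*(-106/13) = 636/13 ≈ 48.923)
j(R) = 636/13
(d(528, -267) + j(211)) - 216718 = (135 + 636/13) - 216718 = 2391/13 - 216718 = -2814943/13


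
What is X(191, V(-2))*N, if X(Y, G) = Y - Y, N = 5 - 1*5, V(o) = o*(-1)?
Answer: 0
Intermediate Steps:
V(o) = -o
N = 0 (N = 5 - 5 = 0)
X(Y, G) = 0
X(191, V(-2))*N = 0*0 = 0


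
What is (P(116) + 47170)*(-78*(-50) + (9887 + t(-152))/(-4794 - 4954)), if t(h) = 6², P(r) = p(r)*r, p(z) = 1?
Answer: 898606050111/4874 ≈ 1.8437e+8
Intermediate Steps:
P(r) = r (P(r) = 1*r = r)
t(h) = 36
(P(116) + 47170)*(-78*(-50) + (9887 + t(-152))/(-4794 - 4954)) = (116 + 47170)*(-78*(-50) + (9887 + 36)/(-4794 - 4954)) = 47286*(3900 + 9923/(-9748)) = 47286*(3900 + 9923*(-1/9748)) = 47286*(3900 - 9923/9748) = 47286*(38007277/9748) = 898606050111/4874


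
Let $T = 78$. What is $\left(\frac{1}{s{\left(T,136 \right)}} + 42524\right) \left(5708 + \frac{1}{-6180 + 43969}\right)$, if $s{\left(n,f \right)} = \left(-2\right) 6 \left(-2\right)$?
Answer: $\frac{73379354645567}{302312} \approx 2.4273 \cdot 10^{8}$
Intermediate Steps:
$s{\left(n,f \right)} = 24$ ($s{\left(n,f \right)} = \left(-12\right) \left(-2\right) = 24$)
$\left(\frac{1}{s{\left(T,136 \right)}} + 42524\right) \left(5708 + \frac{1}{-6180 + 43969}\right) = \left(\frac{1}{24} + 42524\right) \left(5708 + \frac{1}{-6180 + 43969}\right) = \left(\frac{1}{24} + 42524\right) \left(5708 + \frac{1}{37789}\right) = \frac{1020577 \left(5708 + \frac{1}{37789}\right)}{24} = \frac{1020577}{24} \cdot \frac{215699613}{37789} = \frac{73379354645567}{302312}$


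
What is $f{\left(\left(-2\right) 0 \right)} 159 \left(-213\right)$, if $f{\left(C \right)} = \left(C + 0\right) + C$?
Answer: $0$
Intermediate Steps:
$f{\left(C \right)} = 2 C$ ($f{\left(C \right)} = C + C = 2 C$)
$f{\left(\left(-2\right) 0 \right)} 159 \left(-213\right) = 2 \left(\left(-2\right) 0\right) 159 \left(-213\right) = 2 \cdot 0 \cdot 159 \left(-213\right) = 0 \cdot 159 \left(-213\right) = 0 \left(-213\right) = 0$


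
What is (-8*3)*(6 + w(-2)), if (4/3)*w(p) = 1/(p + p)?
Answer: -279/2 ≈ -139.50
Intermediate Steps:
w(p) = 3/(8*p) (w(p) = 3/(4*(p + p)) = 3/(4*((2*p))) = 3*(1/(2*p))/4 = 3/(8*p))
(-8*3)*(6 + w(-2)) = (-8*3)*(6 + (3/8)/(-2)) = -24*(6 + (3/8)*(-½)) = -24*(6 - 3/16) = -24*93/16 = -279/2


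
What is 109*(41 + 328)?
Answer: 40221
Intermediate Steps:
109*(41 + 328) = 109*369 = 40221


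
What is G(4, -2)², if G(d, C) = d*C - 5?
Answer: 169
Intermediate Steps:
G(d, C) = -5 + C*d (G(d, C) = C*d - 5 = -5 + C*d)
G(4, -2)² = (-5 - 2*4)² = (-5 - 8)² = (-13)² = 169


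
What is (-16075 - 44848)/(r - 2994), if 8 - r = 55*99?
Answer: 60923/8431 ≈ 7.2261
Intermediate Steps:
r = -5437 (r = 8 - 55*99 = 8 - 1*5445 = 8 - 5445 = -5437)
(-16075 - 44848)/(r - 2994) = (-16075 - 44848)/(-5437 - 2994) = -60923/(-8431) = -60923*(-1/8431) = 60923/8431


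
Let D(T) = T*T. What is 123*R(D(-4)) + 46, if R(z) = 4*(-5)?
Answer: -2414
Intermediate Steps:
D(T) = T²
R(z) = -20
123*R(D(-4)) + 46 = 123*(-20) + 46 = -2460 + 46 = -2414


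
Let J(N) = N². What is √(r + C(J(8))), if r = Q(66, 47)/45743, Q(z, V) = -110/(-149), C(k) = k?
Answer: 3*√14879449434/45743 ≈ 8.0000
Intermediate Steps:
Q(z, V) = 110/149 (Q(z, V) = -110*(-1/149) = 110/149)
r = 110/6815707 (r = (110/149)/45743 = (110/149)*(1/45743) = 110/6815707 ≈ 1.6139e-5)
√(r + C(J(8))) = √(110/6815707 + 8²) = √(110/6815707 + 64) = √(436205358/6815707) = 3*√14879449434/45743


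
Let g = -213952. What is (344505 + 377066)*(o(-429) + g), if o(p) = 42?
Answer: -154351252610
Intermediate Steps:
(344505 + 377066)*(o(-429) + g) = (344505 + 377066)*(42 - 213952) = 721571*(-213910) = -154351252610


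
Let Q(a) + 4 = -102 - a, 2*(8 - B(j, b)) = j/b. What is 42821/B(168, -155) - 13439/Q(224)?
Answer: 1104043693/218460 ≈ 5053.8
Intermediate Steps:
B(j, b) = 8 - j/(2*b)
Q(a) = -106 - a (Q(a) = -4 + (-102 - a) = -106 - a)
42821/B(168, -155) - 13439/Q(224) = 42821/(8 - ½*168/(-155)) - 13439/(-106 - 1*224) = 42821/(8 - ½*168*(-1/155)) - 13439/(-106 - 224) = 42821/(8 + 84/155) - 13439/(-330) = 42821/(1324/155) - 13439*(-1/330) = 42821*(155/1324) + 13439/330 = 6637255/1324 + 13439/330 = 1104043693/218460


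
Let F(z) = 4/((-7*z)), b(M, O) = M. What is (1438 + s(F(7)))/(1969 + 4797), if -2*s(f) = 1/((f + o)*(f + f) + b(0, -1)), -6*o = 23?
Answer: 13233901/62301328 ≈ 0.21242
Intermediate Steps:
o = -23/6 (o = -⅙*23 = -23/6 ≈ -3.8333)
F(z) = -4/(7*z) (F(z) = 4*(-1/(7*z)) = -4/(7*z))
s(f) = -1/(4*f*(-23/6 + f)) (s(f) = -1/(2*((f - 23/6)*(f + f) + 0)) = -1/(2*((-23/6 + f)*(2*f) + 0)) = -1/(2*(2*f*(-23/6 + f) + 0)) = -1/(2*f*(-23/6 + f))/2 = -1/(4*f*(-23/6 + f)))
(1438 + s(F(7)))/(1969 + 4797) = (1438 - 3/(2*((-4/7/7))*(-23 + 6*(-4/7/7))))/(1969 + 4797) = (1438 - 3/(2*((-4/7*⅐))*(-23 + 6*(-4/7*⅐))))/6766 = (1438 - 3/(2*(-4/49)*(-23 + 6*(-4/49))))*(1/6766) = (1438 - 3/2*(-49/4)/(-23 - 24/49))*(1/6766) = (1438 - 3/2*(-49/4)/(-1151/49))*(1/6766) = (1438 - 3/2*(-49/4)*(-49/1151))*(1/6766) = (1438 - 7203/9208)*(1/6766) = (13233901/9208)*(1/6766) = 13233901/62301328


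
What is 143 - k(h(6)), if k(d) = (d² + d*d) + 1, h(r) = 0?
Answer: 142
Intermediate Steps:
k(d) = 1 + 2*d² (k(d) = (d² + d²) + 1 = 2*d² + 1 = 1 + 2*d²)
143 - k(h(6)) = 143 - (1 + 2*0²) = 143 - (1 + 2*0) = 143 - (1 + 0) = 143 - 1*1 = 143 - 1 = 142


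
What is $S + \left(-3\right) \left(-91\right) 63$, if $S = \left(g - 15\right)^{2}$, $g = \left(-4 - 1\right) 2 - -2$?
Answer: $17728$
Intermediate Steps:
$g = -8$ ($g = \left(-5\right) 2 + 2 = -10 + 2 = -8$)
$S = 529$ ($S = \left(-8 - 15\right)^{2} = \left(-23\right)^{2} = 529$)
$S + \left(-3\right) \left(-91\right) 63 = 529 + \left(-3\right) \left(-91\right) 63 = 529 + 273 \cdot 63 = 529 + 17199 = 17728$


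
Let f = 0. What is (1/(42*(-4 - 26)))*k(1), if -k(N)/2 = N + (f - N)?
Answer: 0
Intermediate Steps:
k(N) = 0 (k(N) = -2*(N + (0 - N)) = -2*(N - N) = -2*0 = 0)
(1/(42*(-4 - 26)))*k(1) = (1/(42*(-4 - 26)))*0 = ((1/42)/(-30))*0 = ((1/42)*(-1/30))*0 = -1/1260*0 = 0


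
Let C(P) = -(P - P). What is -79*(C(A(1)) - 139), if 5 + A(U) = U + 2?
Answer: 10981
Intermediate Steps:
A(U) = -3 + U (A(U) = -5 + (U + 2) = -5 + (2 + U) = -3 + U)
C(P) = 0 (C(P) = -1*0 = 0)
-79*(C(A(1)) - 139) = -79*(0 - 139) = -79*(-139) = 10981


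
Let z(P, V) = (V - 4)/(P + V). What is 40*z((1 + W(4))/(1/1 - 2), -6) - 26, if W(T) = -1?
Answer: 122/3 ≈ 40.667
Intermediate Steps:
z(P, V) = (-4 + V)/(P + V)
40*z((1 + W(4))/(1/1 - 2), -6) - 26 = 40*((-4 - 6)/((1 - 1)/(1/1 - 2) - 6)) - 26 = 40*(-10/(0/(1 - 2) - 6)) - 26 = 40*(-10/(0/(-1) - 6)) - 26 = 40*(-10/(0*(-1) - 6)) - 26 = 40*(-10/(0 - 6)) - 26 = 40*(-10/(-6)) - 26 = 40*(-⅙*(-10)) - 26 = 40*(5/3) - 26 = 200/3 - 26 = 122/3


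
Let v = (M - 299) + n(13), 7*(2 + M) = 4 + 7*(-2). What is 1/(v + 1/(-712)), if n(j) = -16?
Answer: -4984/1587055 ≈ -0.0031404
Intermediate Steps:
M = -24/7 (M = -2 + (4 + 7*(-2))/7 = -2 + (4 - 14)/7 = -2 + (⅐)*(-10) = -2 - 10/7 = -24/7 ≈ -3.4286)
v = -2229/7 (v = (-24/7 - 299) - 16 = -2117/7 - 16 = -2229/7 ≈ -318.43)
1/(v + 1/(-712)) = 1/(-2229/7 + 1/(-712)) = 1/(-2229/7 - 1/712) = 1/(-1587055/4984) = -4984/1587055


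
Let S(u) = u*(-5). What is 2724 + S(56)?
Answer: 2444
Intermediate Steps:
S(u) = -5*u
2724 + S(56) = 2724 - 5*56 = 2724 - 280 = 2444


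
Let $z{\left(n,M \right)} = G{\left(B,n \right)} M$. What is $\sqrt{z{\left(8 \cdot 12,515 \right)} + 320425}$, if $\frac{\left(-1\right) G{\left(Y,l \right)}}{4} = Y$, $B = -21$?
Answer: $\sqrt{363685} \approx 603.06$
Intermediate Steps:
$G{\left(Y,l \right)} = - 4 Y$
$z{\left(n,M \right)} = 84 M$ ($z{\left(n,M \right)} = \left(-4\right) \left(-21\right) M = 84 M$)
$\sqrt{z{\left(8 \cdot 12,515 \right)} + 320425} = \sqrt{84 \cdot 515 + 320425} = \sqrt{43260 + 320425} = \sqrt{363685}$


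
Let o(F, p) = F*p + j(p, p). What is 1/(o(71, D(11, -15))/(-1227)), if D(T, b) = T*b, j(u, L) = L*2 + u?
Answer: 409/4070 ≈ 0.10049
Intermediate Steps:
j(u, L) = u + 2*L (j(u, L) = 2*L + u = u + 2*L)
o(F, p) = 3*p + F*p (o(F, p) = F*p + (p + 2*p) = F*p + 3*p = 3*p + F*p)
1/(o(71, D(11, -15))/(-1227)) = 1/(((11*(-15))*(3 + 71))/(-1227)) = 1/(-165*74*(-1/1227)) = 1/(-12210*(-1/1227)) = 1/(4070/409) = 409/4070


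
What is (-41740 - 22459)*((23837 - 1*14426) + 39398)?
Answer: -3133488991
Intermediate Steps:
(-41740 - 22459)*((23837 - 1*14426) + 39398) = -64199*((23837 - 14426) + 39398) = -64199*(9411 + 39398) = -64199*48809 = -3133488991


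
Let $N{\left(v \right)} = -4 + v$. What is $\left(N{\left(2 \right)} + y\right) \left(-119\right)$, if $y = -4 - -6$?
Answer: $0$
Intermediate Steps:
$y = 2$ ($y = -4 + 6 = 2$)
$\left(N{\left(2 \right)} + y\right) \left(-119\right) = \left(\left(-4 + 2\right) + 2\right) \left(-119\right) = \left(-2 + 2\right) \left(-119\right) = 0 \left(-119\right) = 0$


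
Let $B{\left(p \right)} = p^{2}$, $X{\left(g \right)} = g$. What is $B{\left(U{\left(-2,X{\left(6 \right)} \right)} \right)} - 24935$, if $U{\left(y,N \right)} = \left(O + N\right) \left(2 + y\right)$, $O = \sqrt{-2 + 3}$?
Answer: $-24935$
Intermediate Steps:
$O = 1$ ($O = \sqrt{1} = 1$)
$U{\left(y,N \right)} = \left(1 + N\right) \left(2 + y\right)$
$B{\left(U{\left(-2,X{\left(6 \right)} \right)} \right)} - 24935 = \left(2 - 2 + 2 \cdot 6 + 6 \left(-2\right)\right)^{2} - 24935 = \left(2 - 2 + 12 - 12\right)^{2} - 24935 = 0^{2} - 24935 = 0 - 24935 = -24935$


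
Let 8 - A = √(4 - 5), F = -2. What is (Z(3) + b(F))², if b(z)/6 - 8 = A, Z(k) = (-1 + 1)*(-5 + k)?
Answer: 9180 - 1152*I ≈ 9180.0 - 1152.0*I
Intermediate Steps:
Z(k) = 0 (Z(k) = 0*(-5 + k) = 0)
A = 8 - I (A = 8 - √(4 - 5) = 8 - √(-1) = 8 - I ≈ 8.0 - 1.0*I)
b(z) = 96 - 6*I (b(z) = 48 + 6*(8 - I) = 48 + (48 - 6*I) = 96 - 6*I)
(Z(3) + b(F))² = (0 + (96 - 6*I))² = (96 - 6*I)²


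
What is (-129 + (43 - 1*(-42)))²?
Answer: 1936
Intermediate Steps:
(-129 + (43 - 1*(-42)))² = (-129 + (43 + 42))² = (-129 + 85)² = (-44)² = 1936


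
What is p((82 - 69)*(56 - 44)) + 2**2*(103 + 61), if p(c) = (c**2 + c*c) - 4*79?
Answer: 49012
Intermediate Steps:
p(c) = -316 + 2*c**2 (p(c) = (c**2 + c**2) - 316 = 2*c**2 - 316 = -316 + 2*c**2)
p((82 - 69)*(56 - 44)) + 2**2*(103 + 61) = (-316 + 2*((82 - 69)*(56 - 44))**2) + 2**2*(103 + 61) = (-316 + 2*(13*12)**2) + 4*164 = (-316 + 2*156**2) + 656 = (-316 + 2*24336) + 656 = (-316 + 48672) + 656 = 48356 + 656 = 49012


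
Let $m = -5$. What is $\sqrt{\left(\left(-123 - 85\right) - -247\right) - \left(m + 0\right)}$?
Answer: $2 \sqrt{11} \approx 6.6332$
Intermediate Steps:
$\sqrt{\left(\left(-123 - 85\right) - -247\right) - \left(m + 0\right)} = \sqrt{\left(\left(-123 - 85\right) - -247\right) - \left(-5 + 0\right)} = \sqrt{\left(\left(-123 - 85\right) + 247\right) - -5} = \sqrt{\left(-208 + 247\right) + 5} = \sqrt{39 + 5} = \sqrt{44} = 2 \sqrt{11}$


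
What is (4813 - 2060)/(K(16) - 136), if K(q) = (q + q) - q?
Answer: -2753/120 ≈ -22.942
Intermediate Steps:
K(q) = q (K(q) = 2*q - q = q)
(4813 - 2060)/(K(16) - 136) = (4813 - 2060)/(16 - 136) = 2753/(-120) = 2753*(-1/120) = -2753/120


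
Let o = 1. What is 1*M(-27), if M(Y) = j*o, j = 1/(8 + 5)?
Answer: 1/13 ≈ 0.076923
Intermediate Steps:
j = 1/13 ≈ 0.076923
M(Y) = 1/13 (M(Y) = (1/13)*1 = 1/13)
1*M(-27) = 1*(1/13) = 1/13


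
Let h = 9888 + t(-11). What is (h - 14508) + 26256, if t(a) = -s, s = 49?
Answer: 21587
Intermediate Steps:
t(a) = -49 (t(a) = -1*49 = -49)
h = 9839 (h = 9888 - 49 = 9839)
(h - 14508) + 26256 = (9839 - 14508) + 26256 = -4669 + 26256 = 21587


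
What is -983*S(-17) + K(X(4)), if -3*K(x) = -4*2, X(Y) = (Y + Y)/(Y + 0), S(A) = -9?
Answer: 26549/3 ≈ 8849.7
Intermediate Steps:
X(Y) = 2 (X(Y) = (2*Y)/Y = 2)
K(x) = 8/3 (K(x) = -(-4)*2/3 = -⅓*(-8) = 8/3)
-983*S(-17) + K(X(4)) = -983*(-9) + 8/3 = 8847 + 8/3 = 26549/3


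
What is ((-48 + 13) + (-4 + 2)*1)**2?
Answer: 1369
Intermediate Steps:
((-48 + 13) + (-4 + 2)*1)**2 = (-35 - 2*1)**2 = (-35 - 2)**2 = (-37)**2 = 1369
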